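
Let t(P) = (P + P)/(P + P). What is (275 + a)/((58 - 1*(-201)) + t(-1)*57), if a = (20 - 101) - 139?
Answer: 55/316 ≈ 0.17405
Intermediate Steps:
t(P) = 1 (t(P) = (2*P)/((2*P)) = (2*P)*(1/(2*P)) = 1)
a = -220 (a = -81 - 139 = -220)
(275 + a)/((58 - 1*(-201)) + t(-1)*57) = (275 - 220)/((58 - 1*(-201)) + 1*57) = 55/((58 + 201) + 57) = 55/(259 + 57) = 55/316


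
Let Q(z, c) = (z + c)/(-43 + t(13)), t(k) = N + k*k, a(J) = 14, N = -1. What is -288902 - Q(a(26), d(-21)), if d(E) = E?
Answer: -36112743/125 ≈ -2.8890e+5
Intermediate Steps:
t(k) = -1 + k**2 (t(k) = -1 + k*k = -1 + k**2)
Q(z, c) = c/125 + z/125 (Q(z, c) = (z + c)/(-43 + (-1 + 13**2)) = (c + z)/(-43 + (-1 + 169)) = (c + z)/(-43 + 168) = (c + z)/125 = (c + z)*(1/125) = c/125 + z/125)
-288902 - Q(a(26), d(-21)) = -288902 - ((1/125)*(-21) + (1/125)*14) = -288902 - (-21/125 + 14/125) = -288902 - 1*(-7/125) = -288902 + 7/125 = -36112743/125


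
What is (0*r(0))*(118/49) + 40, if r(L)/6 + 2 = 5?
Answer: 40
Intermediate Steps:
r(L) = 18 (r(L) = -12 + 6*5 = -12 + 30 = 18)
(0*r(0))*(118/49) + 40 = (0*18)*(118/49) + 40 = 0*(118*(1/49)) + 40 = 0*(118/49) + 40 = 0 + 40 = 40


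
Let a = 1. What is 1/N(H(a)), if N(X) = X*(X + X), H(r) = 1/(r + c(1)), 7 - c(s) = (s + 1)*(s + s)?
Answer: 8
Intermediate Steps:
c(s) = 7 - 2*s*(1 + s) (c(s) = 7 - (s + 1)*(s + s) = 7 - (1 + s)*2*s = 7 - 2*s*(1 + s))
H(r) = 1/(3 + r) (H(r) = 1/(r + (7 - 2*1 - 2*1²)) = 1/(r + (7 - 2 - 2*1)) = 1/(r + (7 - 2 - 2)) = 1/(r + 3) = 1/(3 + r))
N(X) = 2*X² (N(X) = X*(2*X) = 2*X²)
1/N(H(a)) = 1/(2*(1/(3 + 1))²) = 1/(2*(1/4)²) = 1/(2*(¼)²) = 1/(2*(1/16)) = 1/(⅛) = 8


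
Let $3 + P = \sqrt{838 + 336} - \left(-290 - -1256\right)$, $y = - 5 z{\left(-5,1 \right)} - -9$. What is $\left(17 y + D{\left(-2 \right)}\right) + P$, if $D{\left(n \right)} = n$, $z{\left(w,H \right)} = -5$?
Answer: $-393 + \sqrt{1174} \approx -358.74$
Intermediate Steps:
$y = 34$ ($y = \left(-5\right) \left(-5\right) - -9 = 25 + 9 = 34$)
$P = -969 + \sqrt{1174}$ ($P = -3 - \left(-290 + 1256 - \sqrt{838 + 336}\right) = -3 + \left(\sqrt{1174} - \left(-290 + 1256\right)\right) = -3 + \left(\sqrt{1174} - 966\right) = -3 - \left(966 - \sqrt{1174}\right) = -969 + \sqrt{1174} \approx -934.74$)
$\left(17 y + D{\left(-2 \right)}\right) + P = \left(17 \cdot 34 - 2\right) - \left(969 - \sqrt{1174}\right) = \left(578 - 2\right) - \left(969 - \sqrt{1174}\right) = 576 - \left(969 - \sqrt{1174}\right) = -393 + \sqrt{1174}$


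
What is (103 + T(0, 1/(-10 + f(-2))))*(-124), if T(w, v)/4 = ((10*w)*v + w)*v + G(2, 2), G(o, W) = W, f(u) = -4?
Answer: -13764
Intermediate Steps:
T(w, v) = 8 + 4*v*(w + 10*v*w) (T(w, v) = 4*(((10*w)*v + w)*v + 2) = 4*((10*v*w + w)*v + 2) = 4*((w + 10*v*w)*v + 2) = 4*(v*(w + 10*v*w) + 2) = 4*(2 + v*(w + 10*v*w)) = 8 + 4*v*(w + 10*v*w))
(103 + T(0, 1/(-10 + f(-2))))*(-124) = (103 + (8 + 4*0/(-10 - 4) + 40*0*(1/(-10 - 4))²))*(-124) = (103 + (8 + 4*0/(-14) + 40*0*(1/(-14))²))*(-124) = (103 + (8 + 4*(-1/14)*0 + 40*0*(-1/14)²))*(-124) = (103 + (8 + 0 + 40*0*(1/196)))*(-124) = (103 + (8 + 0 + 0))*(-124) = (103 + 8)*(-124) = 111*(-124) = -13764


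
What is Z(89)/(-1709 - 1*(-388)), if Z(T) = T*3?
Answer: -267/1321 ≈ -0.20212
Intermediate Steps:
Z(T) = 3*T
Z(89)/(-1709 - 1*(-388)) = (3*89)/(-1709 - 1*(-388)) = 267/(-1709 + 388) = 267/(-1321) = 267*(-1/1321) = -267/1321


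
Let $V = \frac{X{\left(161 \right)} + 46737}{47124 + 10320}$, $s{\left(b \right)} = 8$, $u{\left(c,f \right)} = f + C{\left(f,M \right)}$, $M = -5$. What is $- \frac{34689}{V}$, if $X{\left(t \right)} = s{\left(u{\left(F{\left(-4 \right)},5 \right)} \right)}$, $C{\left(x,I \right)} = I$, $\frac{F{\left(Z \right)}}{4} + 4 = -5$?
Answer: $- \frac{1992674916}{46745} \approx -42629.0$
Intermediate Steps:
$F{\left(Z \right)} = -36$ ($F{\left(Z \right)} = -16 + 4 \left(-5\right) = -16 - 20 = -36$)
$u{\left(c,f \right)} = -5 + f$ ($u{\left(c,f \right)} = f - 5 = -5 + f$)
$X{\left(t \right)} = 8$
$V = \frac{46745}{57444}$ ($V = \frac{8 + 46737}{47124 + 10320} = \frac{46745}{57444} \approx 0.81375$)
$- \frac{34689}{V} = - \frac{34689}{\frac{46745}{57444}} = \left(-34689\right) \frac{57444}{46745} = - \frac{1992674916}{46745}$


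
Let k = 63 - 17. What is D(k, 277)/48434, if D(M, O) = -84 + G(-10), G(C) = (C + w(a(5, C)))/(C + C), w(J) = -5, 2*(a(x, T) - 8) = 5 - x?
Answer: -333/193736 ≈ -0.0017188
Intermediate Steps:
a(x, T) = 21/2 - x/2 (a(x, T) = 8 + (5 - x)/2 = 8 + (5/2 - x/2) = 21/2 - x/2)
k = 46
G(C) = (-5 + C)/(2*C) (G(C) = (C - 5)/(C + C) = (-5 + C)/((2*C)) = (-5 + C)*(1/(2*C)) = (-5 + C)/(2*C))
D(M, O) = -333/4 (D(M, O) = -84 + (½)*(-5 - 10)/(-10) = -84 + (½)*(-⅒)*(-15) = -84 + ¾ = -333/4)
D(k, 277)/48434 = -333/4/48434 = -333/4*1/48434 = -333/193736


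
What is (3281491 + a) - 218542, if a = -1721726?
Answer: 1341223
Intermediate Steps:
(3281491 + a) - 218542 = (3281491 - 1721726) - 218542 = 1559765 - 218542 = 1341223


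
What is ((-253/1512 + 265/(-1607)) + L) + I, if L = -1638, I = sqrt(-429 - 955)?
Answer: -3980793443/2429784 + 2*I*sqrt(346) ≈ -1638.3 + 37.202*I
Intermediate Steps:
I = 2*I*sqrt(346) (I = sqrt(-1384) = 2*I*sqrt(346) ≈ 37.202*I)
((-253/1512 + 265/(-1607)) + L) + I = ((-253/1512 + 265/(-1607)) - 1638) + 2*I*sqrt(346) = ((-253*1/1512 + 265*(-1/1607)) - 1638) + 2*I*sqrt(346) = ((-253/1512 - 265/1607) - 1638) + 2*I*sqrt(346) = (-807251/2429784 - 1638) + 2*I*sqrt(346) = -3980793443/2429784 + 2*I*sqrt(346)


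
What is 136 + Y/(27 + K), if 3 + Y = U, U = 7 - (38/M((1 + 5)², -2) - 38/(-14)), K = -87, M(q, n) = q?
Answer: 1028131/7560 ≈ 136.00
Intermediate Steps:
U = 407/126 (U = 7 - (38/((1 + 5)²) - 38/(-14)) = 7 - (38/(6²) - 38*(-1/14)) = 7 - (38/36 + 19/7) = 7 - (38*(1/36) + 19/7) = 7 - (19/18 + 19/7) = 7 - 1*475/126 = 7 - 475/126 = 407/126 ≈ 3.2302)
Y = 29/126 (Y = -3 + 407/126 = 29/126 ≈ 0.23016)
136 + Y/(27 + K) = 136 + 29/(126*(27 - 87)) = 136 + (29/126)/(-60) = 136 + (29/126)*(-1/60) = 136 - 29/7560 = 1028131/7560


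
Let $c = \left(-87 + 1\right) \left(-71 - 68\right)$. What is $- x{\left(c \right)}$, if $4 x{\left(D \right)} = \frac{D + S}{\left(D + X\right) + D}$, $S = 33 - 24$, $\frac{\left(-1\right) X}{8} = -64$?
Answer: $- \frac{11963}{97680} \approx -0.12247$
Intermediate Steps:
$X = 512$ ($X = \left(-8\right) \left(-64\right) = 512$)
$S = 9$
$c = 11954$ ($c = \left(-86\right) \left(-139\right) = 11954$)
$x{\left(D \right)} = \frac{9 + D}{4 \left(512 + 2 D\right)}$ ($x{\left(D \right)} = \frac{\left(D + 9\right) \frac{1}{\left(D + 512\right) + D}}{4} = \frac{\left(9 + D\right) \frac{1}{\left(512 + D\right) + D}}{4} = \frac{\left(9 + D\right) \frac{1}{512 + 2 D}}{4} = \frac{\frac{1}{512 + 2 D} \left(9 + D\right)}{4} = \frac{9 + D}{4 \left(512 + 2 D\right)}$)
$- x{\left(c \right)} = - \frac{9 + 11954}{8 \left(256 + 11954\right)} = - \frac{11963}{8 \cdot 12210} = \left(-1\right) \frac{11963}{97680} = - \frac{11963}{97680}$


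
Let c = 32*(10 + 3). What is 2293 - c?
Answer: 1877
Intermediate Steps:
c = 416 (c = 32*13 = 416)
2293 - c = 2293 - 1*416 = 2293 - 416 = 1877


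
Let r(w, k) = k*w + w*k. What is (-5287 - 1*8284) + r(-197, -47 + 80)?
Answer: -26573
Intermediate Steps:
r(w, k) = 2*k*w (r(w, k) = k*w + k*w = 2*k*w)
(-5287 - 1*8284) + r(-197, -47 + 80) = (-5287 - 1*8284) + 2*(-47 + 80)*(-197) = (-5287 - 8284) + 2*33*(-197) = -13571 - 13002 = -26573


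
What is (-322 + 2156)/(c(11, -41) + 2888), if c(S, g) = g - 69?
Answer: 917/1389 ≈ 0.66019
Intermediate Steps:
c(S, g) = -69 + g
(-322 + 2156)/(c(11, -41) + 2888) = (-322 + 2156)/((-69 - 41) + 2888) = 1834/(-110 + 2888) = 1834/2778 = 1834*(1/2778) = 917/1389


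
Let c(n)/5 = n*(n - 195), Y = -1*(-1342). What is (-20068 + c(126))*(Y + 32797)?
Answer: -2169123782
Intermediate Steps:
Y = 1342
c(n) = 5*n*(-195 + n) (c(n) = 5*(n*(n - 195)) = 5*(n*(-195 + n)) = 5*n*(-195 + n))
(-20068 + c(126))*(Y + 32797) = (-20068 + 5*126*(-195 + 126))*(1342 + 32797) = (-20068 + 5*126*(-69))*34139 = (-20068 - 43470)*34139 = -63538*34139 = -2169123782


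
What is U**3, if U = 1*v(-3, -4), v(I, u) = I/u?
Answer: 27/64 ≈ 0.42188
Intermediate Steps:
U = 3/4 (U = 1*(-3/(-4)) = 1*(-3*(-1/4)) = 1*(3/4) = 3/4 ≈ 0.75000)
U**3 = (3/4)**3 = 27/64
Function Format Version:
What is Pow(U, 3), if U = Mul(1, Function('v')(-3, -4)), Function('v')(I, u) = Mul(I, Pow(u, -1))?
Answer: Rational(27, 64) ≈ 0.42188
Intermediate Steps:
U = Rational(3, 4) (U = Mul(1, Mul(-3, Pow(-4, -1))) = Mul(1, Mul(-3, Rational(-1, 4))) = Mul(1, Rational(3, 4)) = Rational(3, 4) ≈ 0.75000)
Pow(U, 3) = Pow(Rational(3, 4), 3) = Rational(27, 64)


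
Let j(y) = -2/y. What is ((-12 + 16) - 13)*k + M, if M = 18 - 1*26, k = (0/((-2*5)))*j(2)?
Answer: -8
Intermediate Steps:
k = 0 (k = (0/((-2*5)))*(-2/2) = (0/(-10))*(-2*½) = (0*(-⅒))*(-1) = 0*(-1) = 0)
M = -8 (M = 18 - 26 = -8)
((-12 + 16) - 13)*k + M = ((-12 + 16) - 13)*0 - 8 = (4 - 13)*0 - 8 = -9*0 - 8 = 0 - 8 = -8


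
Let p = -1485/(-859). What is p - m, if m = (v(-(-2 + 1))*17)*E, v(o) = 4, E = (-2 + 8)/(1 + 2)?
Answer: -115339/859 ≈ -134.27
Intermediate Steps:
E = 2 (E = 6/3 = 6*(⅓) = 2)
p = 1485/859 (p = -1485*(-1/859) = 1485/859 ≈ 1.7288)
m = 136 (m = (4*17)*2 = 68*2 = 136)
p - m = 1485/859 - 1*136 = 1485/859 - 136 = -115339/859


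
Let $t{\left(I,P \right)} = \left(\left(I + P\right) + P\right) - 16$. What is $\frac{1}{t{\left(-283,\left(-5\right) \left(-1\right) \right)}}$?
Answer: $- \frac{1}{289} \approx -0.0034602$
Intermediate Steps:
$t{\left(I,P \right)} = -16 + I + 2 P$ ($t{\left(I,P \right)} = \left(I + 2 P\right) - 16 = -16 + I + 2 P$)
$\frac{1}{t{\left(-283,\left(-5\right) \left(-1\right) \right)}} = \frac{1}{-16 - 283 + 2 \left(\left(-5\right) \left(-1\right)\right)} = \frac{1}{-16 - 283 + 2 \cdot 5} = \frac{1}{-16 - 283 + 10} = \frac{1}{-289} = - \frac{1}{289}$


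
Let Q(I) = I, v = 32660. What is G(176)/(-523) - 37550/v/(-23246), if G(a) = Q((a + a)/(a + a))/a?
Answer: 67429701/1747104085232 ≈ 3.8595e-5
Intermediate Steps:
G(a) = 1/a (G(a) = ((a + a)/(a + a))/a = ((2*a)/((2*a)))/a = ((2*a)*(1/(2*a)))/a = 1/a)
G(176)/(-523) - 37550/v/(-23246) = 1/(176*(-523)) - 37550/32660/(-23246) = (1/176)*(-1/523) - 37550*1/32660*(-1/23246) = -1/92048 - 3755/3266*(-1/23246) = -1/92048 + 3755/75921436 = 67429701/1747104085232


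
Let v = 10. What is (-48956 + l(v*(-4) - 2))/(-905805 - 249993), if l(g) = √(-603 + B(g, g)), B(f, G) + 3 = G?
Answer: 24478/577899 - I*√2/64211 ≈ 0.042357 - 2.2024e-5*I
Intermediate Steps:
B(f, G) = -3 + G
l(g) = √(-606 + g) (l(g) = √(-603 + (-3 + g)) = √(-606 + g))
(-48956 + l(v*(-4) - 2))/(-905805 - 249993) = (-48956 + √(-606 + (10*(-4) - 2)))/(-905805 - 249993) = (-48956 + √(-606 + (-40 - 2)))/(-1155798) = (-48956 + √(-606 - 42))*(-1/1155798) = (-48956 + √(-648))*(-1/1155798) = (-48956 + 18*I*√2)*(-1/1155798) = 24478/577899 - I*√2/64211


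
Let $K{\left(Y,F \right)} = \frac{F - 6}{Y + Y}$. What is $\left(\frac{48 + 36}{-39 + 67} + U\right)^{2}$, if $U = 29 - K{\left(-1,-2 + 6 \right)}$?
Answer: $961$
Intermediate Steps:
$K{\left(Y,F \right)} = \frac{-6 + F}{2 Y}$
$U = 28$ ($U = 29 - \frac{-6 + \left(-2 + 6\right)}{2 \left(-1\right)} = 29 - \frac{1}{2} \left(-1\right) \left(-6 + 4\right) = 29 - \frac{1}{2} \left(-1\right) \left(-2\right) = 29 - 1 = 28$)
$\left(\frac{48 + 36}{-39 + 67} + U\right)^{2} = \left(\frac{48 + 36}{-39 + 67} + 28\right)^{2} = \left(\frac{84}{28} + 28\right)^{2} = \left(84 \cdot \frac{1}{28} + 28\right)^{2} = \left(3 + 28\right)^{2} = 31^{2} = 961$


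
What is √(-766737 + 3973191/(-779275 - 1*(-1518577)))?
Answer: I*√46563394153200074/246434 ≈ 875.63*I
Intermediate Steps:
√(-766737 + 3973191/(-779275 - 1*(-1518577))) = √(-766737 + 3973191/(-779275 + 1518577)) = √(-766737 + 3973191/739302) = √(-766737 + 3973191*(1/739302)) = √(-766737 + 1324397/246434) = √(-188948741461/246434) = I*√46563394153200074/246434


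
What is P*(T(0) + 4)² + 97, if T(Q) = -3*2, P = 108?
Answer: 529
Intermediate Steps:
T(Q) = -6
P*(T(0) + 4)² + 97 = 108*(-6 + 4)² + 97 = 108*(-2)² + 97 = 108*4 + 97 = 432 + 97 = 529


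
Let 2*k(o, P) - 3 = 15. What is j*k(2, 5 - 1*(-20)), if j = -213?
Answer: -1917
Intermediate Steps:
k(o, P) = 9 (k(o, P) = 3/2 + (½)*15 = 3/2 + 15/2 = 9)
j*k(2, 5 - 1*(-20)) = -213*9 = -1917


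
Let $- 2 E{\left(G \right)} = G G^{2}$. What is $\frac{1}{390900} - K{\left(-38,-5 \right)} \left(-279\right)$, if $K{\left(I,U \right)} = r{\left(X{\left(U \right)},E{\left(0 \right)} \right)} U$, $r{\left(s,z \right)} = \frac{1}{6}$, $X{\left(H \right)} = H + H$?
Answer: $- \frac{90884249}{390900} \approx -232.5$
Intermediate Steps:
$E{\left(G \right)} = - \frac{G^{3}}{2}$ ($E{\left(G \right)} = - \frac{G G^{2}}{2} = - \frac{G^{3}}{2}$)
$X{\left(H \right)} = 2 H$
$r{\left(s,z \right)} = \frac{1}{6}$
$K{\left(I,U \right)} = \frac{U}{6}$
$\frac{1}{390900} - K{\left(-38,-5 \right)} \left(-279\right) = \frac{1}{390900} - \frac{1}{6} \left(-5\right) \left(-279\right) = \frac{1}{390900} - \left(- \frac{5}{6}\right) \left(-279\right) = \frac{1}{390900} - \frac{465}{2} = - \frac{90884249}{390900}$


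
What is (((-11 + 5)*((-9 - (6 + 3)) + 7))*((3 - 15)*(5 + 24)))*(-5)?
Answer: 114840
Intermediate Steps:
(((-11 + 5)*((-9 - (6 + 3)) + 7))*((3 - 15)*(5 + 24)))*(-5) = ((-6*((-9 - 1*9) + 7))*(-12*29))*(-5) = (-6*((-9 - 9) + 7)*(-348))*(-5) = (-6*(-18 + 7)*(-348))*(-5) = (-6*(-11)*(-348))*(-5) = (66*(-348))*(-5) = -22968*(-5) = 114840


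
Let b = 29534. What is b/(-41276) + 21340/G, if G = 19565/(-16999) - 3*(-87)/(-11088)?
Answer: -9223870717950677/507633938538 ≈ -18170.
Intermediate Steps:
G = -24597051/20942768 (G = 19565*(-1/16999) + 261*(-1/11088) = -19565/16999 - 29/1232 = -24597051/20942768 ≈ -1.1745)
b/(-41276) + 21340/G = 29534/(-41276) + 21340/(-24597051/20942768) = 29534*(-1/41276) + 21340*(-20942768/24597051) = -14767/20638 - 446918669120/24597051 = -9223870717950677/507633938538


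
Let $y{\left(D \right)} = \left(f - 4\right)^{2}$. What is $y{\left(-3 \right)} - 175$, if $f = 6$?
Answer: $-171$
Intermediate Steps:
$y{\left(D \right)} = 4$ ($y{\left(D \right)} = \left(6 - 4\right)^{2} = 2^{2} = 4$)
$y{\left(-3 \right)} - 175 = 4 - 175 = -171$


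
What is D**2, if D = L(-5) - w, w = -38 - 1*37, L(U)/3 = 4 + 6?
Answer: 11025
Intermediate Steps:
L(U) = 30 (L(U) = 3*(4 + 6) = 3*10 = 30)
w = -75 (w = -38 - 37 = -75)
D = 105 (D = 30 - 1*(-75) = 30 + 75 = 105)
D**2 = 105**2 = 11025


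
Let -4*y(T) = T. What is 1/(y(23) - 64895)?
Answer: -4/259603 ≈ -1.5408e-5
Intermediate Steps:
y(T) = -T/4
1/(y(23) - 64895) = 1/(-1/4*23 - 64895) = 1/(-23/4 - 64895) = 1/(-259603/4) = -4/259603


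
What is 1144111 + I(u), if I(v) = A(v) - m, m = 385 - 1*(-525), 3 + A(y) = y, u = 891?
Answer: 1144089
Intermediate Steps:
A(y) = -3 + y
m = 910 (m = 385 + 525 = 910)
I(v) = -913 + v (I(v) = (-3 + v) - 1*910 = (-3 + v) - 910 = -913 + v)
1144111 + I(u) = 1144111 + (-913 + 891) = 1144111 - 22 = 1144089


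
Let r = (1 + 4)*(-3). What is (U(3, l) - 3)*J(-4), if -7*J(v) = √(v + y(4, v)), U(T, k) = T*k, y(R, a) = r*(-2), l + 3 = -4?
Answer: 24*√26/7 ≈ 17.482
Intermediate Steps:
l = -7 (l = -3 - 4 = -7)
r = -15 (r = 5*(-3) = -15)
y(R, a) = 30 (y(R, a) = -15*(-2) = 30)
J(v) = -√(30 + v)/7 (J(v) = -√(v + 30)/7 = -√(30 + v)/7)
(U(3, l) - 3)*J(-4) = (3*(-7) - 3)*(-√(30 - 4)/7) = (-21 - 3)*(-√26/7) = -(-24)*√26/7 = 24*√26/7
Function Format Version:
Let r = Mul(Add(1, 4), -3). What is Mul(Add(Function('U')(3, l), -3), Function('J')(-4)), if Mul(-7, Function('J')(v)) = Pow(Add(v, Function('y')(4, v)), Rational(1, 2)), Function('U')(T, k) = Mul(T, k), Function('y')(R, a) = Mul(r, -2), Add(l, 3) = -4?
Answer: Mul(Rational(24, 7), Pow(26, Rational(1, 2))) ≈ 17.482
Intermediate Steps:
l = -7 (l = Add(-3, -4) = -7)
r = -15 (r = Mul(5, -3) = -15)
Function('y')(R, a) = 30 (Function('y')(R, a) = Mul(-15, -2) = 30)
Function('J')(v) = Mul(Rational(-1, 7), Pow(Add(30, v), Rational(1, 2))) (Function('J')(v) = Mul(Rational(-1, 7), Pow(Add(v, 30), Rational(1, 2))) = Mul(Rational(-1, 7), Pow(Add(30, v), Rational(1, 2))))
Mul(Add(Function('U')(3, l), -3), Function('J')(-4)) = Mul(Add(Mul(3, -7), -3), Mul(Rational(-1, 7), Pow(Add(30, -4), Rational(1, 2)))) = Mul(Add(-21, -3), Mul(Rational(-1, 7), Pow(26, Rational(1, 2)))) = Mul(-24, Mul(Rational(-1, 7), Pow(26, Rational(1, 2)))) = Mul(Rational(24, 7), Pow(26, Rational(1, 2)))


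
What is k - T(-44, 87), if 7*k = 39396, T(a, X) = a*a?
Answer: 3692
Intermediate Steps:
T(a, X) = a²
k = 5628 (k = (⅐)*39396 = 5628)
k - T(-44, 87) = 5628 - 1*(-44)² = 5628 - 1*1936 = 5628 - 1936 = 3692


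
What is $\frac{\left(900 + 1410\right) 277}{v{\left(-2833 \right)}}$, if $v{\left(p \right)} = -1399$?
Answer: $- \frac{639870}{1399} \approx -457.38$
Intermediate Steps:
$\frac{\left(900 + 1410\right) 277}{v{\left(-2833 \right)}} = \frac{\left(900 + 1410\right) 277}{-1399} = 2310 \cdot 277 \left(- \frac{1}{1399}\right) = 639870 \left(- \frac{1}{1399}\right) = - \frac{639870}{1399}$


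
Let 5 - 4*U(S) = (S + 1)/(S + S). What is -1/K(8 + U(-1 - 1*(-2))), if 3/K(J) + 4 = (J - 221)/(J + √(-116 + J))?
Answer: 665/141 - 53*I*√107/141 ≈ 4.7163 - 3.8882*I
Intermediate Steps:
U(S) = 5/4 - (1 + S)/(8*S) (U(S) = 5/4 - (S + 1)/(4*(S + S)) = 5/4 - (1 + S)/(4*(2*S)) = 5/4 - (1 + S)*1/(2*S)/4 = 5/4 - (1 + S)/(8*S))
K(J) = 3/(-4 + (-221 + J)/(J + √(-116 + J))) (K(J) = 3/(-4 + (J - 221)/(J + √(-116 + J))) = 3/(-4 + (-221 + J)/(J + √(-116 + J))))
-1/K(8 + U(-1 - 1*(-2))) = -1/(3*(-(8 + (-1 + 9*(-1 - 1*(-2)))/(8*(-1 - 1*(-2)))) - √(-116 + (8 + (-1 + 9*(-1 - 1*(-2)))/(8*(-1 - 1*(-2))))))/(221 + 3*(8 + (-1 + 9*(-1 - 1*(-2)))/(8*(-1 - 1*(-2)))) + 4*√(-116 + (8 + (-1 + 9*(-1 - 1*(-2)))/(8*(-1 - 1*(-2))))))) = -1/(3*(-(8 + (-1 + 9*(-1 + 2))/(8*(-1 + 2))) - √(-116 + (8 + (-1 + 9*(-1 + 2))/(8*(-1 + 2)))))/(221 + 3*(8 + (-1 + 9*(-1 + 2))/(8*(-1 + 2))) + 4*√(-116 + (8 + (-1 + 9*(-1 + 2))/(8*(-1 + 2)))))) = -1/(3*(-(8 + (⅛)*(-1 + 9*1)/1) - √(-116 + (8 + (⅛)*(-1 + 9*1)/1)))/(221 + 3*(8 + (⅛)*(-1 + 9*1)/1) + 4*√(-116 + (8 + (⅛)*(-1 + 9*1)/1)))) = -1/(3*(-(8 + (⅛)*1*(-1 + 9)) - √(-116 + (8 + (⅛)*1*(-1 + 9))))/(221 + 3*(8 + (⅛)*1*(-1 + 9)) + 4*√(-116 + (8 + (⅛)*1*(-1 + 9))))) = -1/(3*(-(8 + (⅛)*1*8) - √(-116 + (8 + (⅛)*1*8)))/(221 + 3*(8 + (⅛)*1*8) + 4*√(-116 + (8 + (⅛)*1*8)))) = -1/(3*(-(8 + 1) - √(-116 + (8 + 1)))/(221 + 3*(8 + 1) + 4*√(-116 + (8 + 1)))) = -1/(3*(-1*9 - √(-116 + 9))/(221 + 3*9 + 4*√(-116 + 9))) = -1/(3*(-9 - √(-107))/(221 + 27 + 4*√(-107))) = -1/(3*(-9 - I*√107)/(221 + 27 + 4*(I*√107))) = -1/(3*(-9 - I*√107)/(221 + 27 + 4*I*√107)) = -1/(3*(-9 - I*√107)/(248 + 4*I*√107)) = -(248 + 4*I*√107)/(3*(-9 - I*√107))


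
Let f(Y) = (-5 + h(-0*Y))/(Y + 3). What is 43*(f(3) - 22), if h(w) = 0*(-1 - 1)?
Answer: -5891/6 ≈ -981.83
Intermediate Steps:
h(w) = 0 (h(w) = 0*(-2) = 0)
f(Y) = -5/(3 + Y) (f(Y) = (-5 + 0)/(Y + 3) = -5/(3 + Y))
43*(f(3) - 22) = 43*(-5/(3 + 3) - 22) = 43*(-5/6 - 22) = 43*(-5*⅙ - 22) = 43*(-⅚ - 22) = 43*(-137/6) = -5891/6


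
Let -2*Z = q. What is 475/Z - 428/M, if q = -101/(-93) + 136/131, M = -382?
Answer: -2205067244/4942889 ≈ -446.11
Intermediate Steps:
q = 25879/12183 (q = -101*(-1/93) + 136*(1/131) = 101/93 + 136/131 = 25879/12183 ≈ 2.1242)
Z = -25879/24366 (Z = -1/2*25879/12183 = -25879/24366 ≈ -1.0621)
475/Z - 428/M = 475/(-25879/24366) - 428/(-382) = 475*(-24366/25879) - 428*(-1/382) = -11573850/25879 + 214/191 = -2205067244/4942889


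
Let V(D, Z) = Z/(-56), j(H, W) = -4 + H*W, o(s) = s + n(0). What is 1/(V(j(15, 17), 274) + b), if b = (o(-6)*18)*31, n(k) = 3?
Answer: -28/47009 ≈ -0.00059563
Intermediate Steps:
o(s) = 3 + s (o(s) = s + 3 = 3 + s)
V(D, Z) = -Z/56 (V(D, Z) = Z*(-1/56) = -Z/56)
b = -1674 (b = ((3 - 6)*18)*31 = -3*18*31 = -54*31 = -1674)
1/(V(j(15, 17), 274) + b) = 1/(-1/56*274 - 1674) = 1/(-137/28 - 1674) = 1/(-47009/28) = -28/47009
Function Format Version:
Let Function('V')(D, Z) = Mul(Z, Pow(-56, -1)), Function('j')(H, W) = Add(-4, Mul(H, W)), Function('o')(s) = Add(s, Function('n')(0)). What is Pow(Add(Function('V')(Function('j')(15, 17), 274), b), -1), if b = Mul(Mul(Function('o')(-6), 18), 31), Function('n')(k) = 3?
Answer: Rational(-28, 47009) ≈ -0.00059563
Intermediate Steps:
Function('o')(s) = Add(3, s) (Function('o')(s) = Add(s, 3) = Add(3, s))
Function('V')(D, Z) = Mul(Rational(-1, 56), Z) (Function('V')(D, Z) = Mul(Z, Rational(-1, 56)) = Mul(Rational(-1, 56), Z))
b = -1674 (b = Mul(Mul(Add(3, -6), 18), 31) = Mul(Mul(-3, 18), 31) = Mul(-54, 31) = -1674)
Pow(Add(Function('V')(Function('j')(15, 17), 274), b), -1) = Pow(Add(Mul(Rational(-1, 56), 274), -1674), -1) = Pow(Add(Rational(-137, 28), -1674), -1) = Pow(Rational(-47009, 28), -1) = Rational(-28, 47009)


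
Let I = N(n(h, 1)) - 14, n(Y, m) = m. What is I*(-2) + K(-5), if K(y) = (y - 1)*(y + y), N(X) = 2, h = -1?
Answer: 84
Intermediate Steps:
K(y) = 2*y*(-1 + y) (K(y) = (-1 + y)*(2*y) = 2*y*(-1 + y))
I = -12 (I = 2 - 14 = -12)
I*(-2) + K(-5) = -12*(-2) + 2*(-5)*(-1 - 5) = 24 + 2*(-5)*(-6) = 24 + 60 = 84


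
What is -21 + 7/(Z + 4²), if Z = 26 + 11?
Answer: -1106/53 ≈ -20.868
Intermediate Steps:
Z = 37
-21 + 7/(Z + 4²) = -21 + 7/(37 + 4²) = -21 + 7/(37 + 16) = -21 + 7/53 = -1106/53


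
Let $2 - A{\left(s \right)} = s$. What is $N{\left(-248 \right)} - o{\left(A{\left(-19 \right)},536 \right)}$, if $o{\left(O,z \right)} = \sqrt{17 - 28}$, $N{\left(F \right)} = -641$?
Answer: $-641 - i \sqrt{11} \approx -641.0 - 3.3166 i$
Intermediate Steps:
$A{\left(s \right)} = 2 - s$
$o{\left(O,z \right)} = i \sqrt{11}$ ($o{\left(O,z \right)} = \sqrt{-11} = i \sqrt{11}$)
$N{\left(-248 \right)} - o{\left(A{\left(-19 \right)},536 \right)} = -641 - i \sqrt{11}$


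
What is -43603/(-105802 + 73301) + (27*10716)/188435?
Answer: 2517130091/874903705 ≈ 2.8770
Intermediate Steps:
-43603/(-105802 + 73301) + (27*10716)/188435 = -43603/(-32501) + 289332*(1/188435) = -43603*(-1/32501) + 289332/188435 = 6229/4643 + 289332/188435 = 2517130091/874903705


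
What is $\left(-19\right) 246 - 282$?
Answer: $-4956$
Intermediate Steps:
$\left(-19\right) 246 - 282 = -4674 - 282 = -4956$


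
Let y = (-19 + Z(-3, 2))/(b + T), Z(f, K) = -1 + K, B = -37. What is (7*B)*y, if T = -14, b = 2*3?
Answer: -2331/4 ≈ -582.75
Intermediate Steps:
b = 6
y = 9/4 (y = (-19 + (-1 + 2))/(6 - 14) = (-19 + 1)/(-8) = -18*(-⅛) = 9/4 ≈ 2.2500)
(7*B)*y = (7*(-37))*(9/4) = -259*9/4 = -2331/4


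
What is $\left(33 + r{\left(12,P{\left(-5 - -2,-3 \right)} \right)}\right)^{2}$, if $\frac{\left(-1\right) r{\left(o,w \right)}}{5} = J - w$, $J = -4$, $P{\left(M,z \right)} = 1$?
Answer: $3364$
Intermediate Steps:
$r{\left(o,w \right)} = 20 + 5 w$ ($r{\left(o,w \right)} = - 5 \left(-4 - w\right) = 20 + 5 w$)
$\left(33 + r{\left(12,P{\left(-5 - -2,-3 \right)} \right)}\right)^{2} = \left(33 + \left(20 + 5 \cdot 1\right)\right)^{2} = \left(33 + \left(20 + 5\right)\right)^{2} = \left(33 + 25\right)^{2} = 58^{2} = 3364$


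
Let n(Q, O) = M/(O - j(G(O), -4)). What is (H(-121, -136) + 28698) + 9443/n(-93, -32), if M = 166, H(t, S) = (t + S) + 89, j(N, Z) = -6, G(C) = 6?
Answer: 2245231/83 ≈ 27051.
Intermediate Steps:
H(t, S) = 89 + S + t (H(t, S) = (S + t) + 89 = 89 + S + t)
n(Q, O) = 166/(6 + O) (n(Q, O) = 166/(O - 1*(-6)) = 166/(O + 6) = 166/(6 + O))
(H(-121, -136) + 28698) + 9443/n(-93, -32) = ((89 - 136 - 121) + 28698) + 9443/((166/(6 - 32))) = (-168 + 28698) + 9443/((166/(-26))) = 28530 + 9443/((166*(-1/26))) = 28530 + 9443/(-83/13) = 28530 + 9443*(-13/83) = 28530 - 122759/83 = 2245231/83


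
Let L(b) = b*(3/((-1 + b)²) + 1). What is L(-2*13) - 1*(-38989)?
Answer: 9467983/243 ≈ 38963.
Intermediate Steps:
L(b) = b*(1 + 3/(-1 + b)²) (L(b) = b*(3/(-1 + b)² + 1) = b*(1 + 3/(-1 + b)²))
L(-2*13) - 1*(-38989) = (-2*13 + 3*(-2*13)/(-1 - 2*13)²) - 1*(-38989) = (-26 + 3*(-26)/(-1 - 26)²) + 38989 = (-26 + 3*(-26)/(-27)²) + 38989 = (-26 + 3*(-26)*(1/729)) + 38989 = (-26 - 26/243) + 38989 = -6344/243 + 38989 = 9467983/243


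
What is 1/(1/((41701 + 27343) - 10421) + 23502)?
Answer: 58623/1377757747 ≈ 4.2550e-5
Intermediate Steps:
1/(1/((41701 + 27343) - 10421) + 23502) = 1/(1/(69044 - 10421) + 23502) = 1/(1/58623 + 23502) = 1/(1377757747/58623) = 58623/1377757747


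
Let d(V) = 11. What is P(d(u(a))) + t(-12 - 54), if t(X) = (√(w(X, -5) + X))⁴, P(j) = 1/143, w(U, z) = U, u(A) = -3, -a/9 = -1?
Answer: 2491633/143 ≈ 17424.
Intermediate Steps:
a = 9 (a = -9*(-1) = 9)
P(j) = 1/143
t(X) = 4*X² (t(X) = (√(X + X))⁴ = (√(2*X))⁴ = (√2*√X)⁴ = 4*X²)
P(d(u(a))) + t(-12 - 54) = 1/143 + 4*(-12 - 54)² = 1/143 + 4*(-66)² = 1/143 + 4*4356 = 1/143 + 17424 = 2491633/143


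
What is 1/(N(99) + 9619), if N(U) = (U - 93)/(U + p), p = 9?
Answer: 18/173143 ≈ 0.00010396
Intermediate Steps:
N(U) = (-93 + U)/(9 + U) (N(U) = (U - 93)/(U + 9) = (-93 + U)/(9 + U))
1/(N(99) + 9619) = 1/((-93 + 99)/(9 + 99) + 9619) = 1/(6/108 + 9619) = 1/((1/108)*6 + 9619) = 1/(1/18 + 9619) = 1/(173143/18) = 18/173143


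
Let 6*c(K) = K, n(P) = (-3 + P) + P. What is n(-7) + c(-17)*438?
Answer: -1258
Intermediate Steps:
n(P) = -3 + 2*P
c(K) = K/6
n(-7) + c(-17)*438 = (-3 + 2*(-7)) + ((⅙)*(-17))*438 = (-3 - 14) - 17/6*438 = -17 - 1241 = -1258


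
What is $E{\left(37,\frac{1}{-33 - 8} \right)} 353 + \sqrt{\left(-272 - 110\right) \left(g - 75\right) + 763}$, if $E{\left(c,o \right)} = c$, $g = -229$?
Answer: $13061 + \sqrt{116891} \approx 13403.0$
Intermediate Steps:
$E{\left(37,\frac{1}{-33 - 8} \right)} 353 + \sqrt{\left(-272 - 110\right) \left(g - 75\right) + 763} = 37 \cdot 353 + \sqrt{\left(-272 - 110\right) \left(-229 - 75\right) + 763} = 13061 + \sqrt{\left(-382\right) \left(-304\right) + 763} = 13061 + \sqrt{116128 + 763} = 13061 + \sqrt{116891}$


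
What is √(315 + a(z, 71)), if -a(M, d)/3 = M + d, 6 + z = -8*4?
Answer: 6*√6 ≈ 14.697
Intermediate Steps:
z = -38 (z = -6 - 8*4 = -6 - 32 = -38)
a(M, d) = -3*M - 3*d (a(M, d) = -3*(M + d) = -3*M - 3*d)
√(315 + a(z, 71)) = √(315 + (-3*(-38) - 3*71)) = √(315 + (114 - 213)) = √(315 - 99) = √216 = 6*√6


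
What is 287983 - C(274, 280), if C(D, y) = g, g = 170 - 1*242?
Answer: 288055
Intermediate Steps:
g = -72 (g = 170 - 242 = -72)
C(D, y) = -72
287983 - C(274, 280) = 287983 - 1*(-72) = 287983 + 72 = 288055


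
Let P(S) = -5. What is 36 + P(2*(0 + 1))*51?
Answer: -219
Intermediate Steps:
36 + P(2*(0 + 1))*51 = 36 - 5*51 = 36 - 255 = -219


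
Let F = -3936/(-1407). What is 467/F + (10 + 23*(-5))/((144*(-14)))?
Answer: 328637/1968 ≈ 166.99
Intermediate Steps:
F = 1312/469 (F = -3936*(-1/1407) = 1312/469 ≈ 2.7974)
467/F + (10 + 23*(-5))/((144*(-14))) = 467/(1312/469) + (10 + 23*(-5))/((144*(-14))) = 467*(469/1312) + (10 - 115)/(-2016) = 219023/1312 - 105*(-1/2016) = 219023/1312 + 5/96 = 328637/1968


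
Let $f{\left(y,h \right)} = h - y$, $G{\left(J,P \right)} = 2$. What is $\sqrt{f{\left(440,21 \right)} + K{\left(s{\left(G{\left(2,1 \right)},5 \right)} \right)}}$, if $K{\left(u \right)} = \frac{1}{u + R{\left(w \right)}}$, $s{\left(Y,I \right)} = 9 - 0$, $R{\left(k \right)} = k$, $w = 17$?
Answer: $\frac{i \sqrt{283218}}{26} \approx 20.469 i$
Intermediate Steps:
$s{\left(Y,I \right)} = 9$ ($s{\left(Y,I \right)} = 9 + 0 = 9$)
$K{\left(u \right)} = \frac{1}{17 + u}$ ($K{\left(u \right)} = \frac{1}{u + 17} = \frac{1}{17 + u}$)
$\sqrt{f{\left(440,21 \right)} + K{\left(s{\left(G{\left(2,1 \right)},5 \right)} \right)}} = \sqrt{\left(21 - 440\right) + \frac{1}{17 + 9}} = \sqrt{\left(21 - 440\right) + \frac{1}{26}} = \sqrt{-419 + \frac{1}{26}} = \sqrt{- \frac{10893}{26}} = \frac{i \sqrt{283218}}{26}$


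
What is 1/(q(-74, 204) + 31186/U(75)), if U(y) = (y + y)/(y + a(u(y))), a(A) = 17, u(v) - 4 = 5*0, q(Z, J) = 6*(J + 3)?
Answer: 75/1527706 ≈ 4.9093e-5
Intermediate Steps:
q(Z, J) = 18 + 6*J (q(Z, J) = 6*(3 + J) = 18 + 6*J)
u(v) = 4 (u(v) = 4 + 5*0 = 4 + 0 = 4)
U(y) = 2*y/(17 + y) (U(y) = (y + y)/(y + 17) = (2*y)/(17 + y) = 2*y/(17 + y))
1/(q(-74, 204) + 31186/U(75)) = 1/((18 + 6*204) + 31186/((2*75/(17 + 75)))) = 1/((18 + 1224) + 31186/((2*75/92))) = 1/(1242 + 31186/((2*75*(1/92)))) = 1/(1242 + 31186/(75/46)) = 1/(1242 + 31186*(46/75)) = 1/(1242 + 1434556/75) = 1/(1527706/75) = 75/1527706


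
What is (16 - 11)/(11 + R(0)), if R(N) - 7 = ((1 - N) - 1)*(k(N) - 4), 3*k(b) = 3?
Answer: 5/18 ≈ 0.27778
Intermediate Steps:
k(b) = 1 (k(b) = (1/3)*3 = 1)
R(N) = 7 + 3*N (R(N) = 7 + ((1 - N) - 1)*(1 - 4) = 7 - N*(-3) = 7 + 3*N)
(16 - 11)/(11 + R(0)) = (16 - 11)/(11 + (7 + 3*0)) = 5/(11 + (7 + 0)) = 5/(11 + 7) = 5/18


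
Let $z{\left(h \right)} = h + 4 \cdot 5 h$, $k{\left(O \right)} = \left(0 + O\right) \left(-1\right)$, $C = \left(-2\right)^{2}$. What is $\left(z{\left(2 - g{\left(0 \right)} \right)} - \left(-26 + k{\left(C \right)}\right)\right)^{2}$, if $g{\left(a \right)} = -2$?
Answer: $12996$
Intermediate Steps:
$C = 4$
$k{\left(O \right)} = - O$ ($k{\left(O \right)} = O \left(-1\right) = - O$)
$z{\left(h \right)} = 21 h$ ($z{\left(h \right)} = h + 20 h = 21 h$)
$\left(z{\left(2 - g{\left(0 \right)} \right)} - \left(-26 + k{\left(C \right)}\right)\right)^{2} = \left(21 \left(2 - -2\right) + \left(26 - \left(-1\right) 4\right)\right)^{2} = \left(21 \left(2 + 2\right) + \left(26 - -4\right)\right)^{2} = \left(21 \cdot 4 + \left(26 + 4\right)\right)^{2} = \left(84 + 30\right)^{2} = 114^{2} = 12996$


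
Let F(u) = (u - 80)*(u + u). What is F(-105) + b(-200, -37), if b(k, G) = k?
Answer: 38650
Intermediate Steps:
F(u) = 2*u*(-80 + u) (F(u) = (-80 + u)*(2*u) = 2*u*(-80 + u))
F(-105) + b(-200, -37) = 2*(-105)*(-80 - 105) - 200 = 2*(-105)*(-185) - 200 = 38850 - 200 = 38650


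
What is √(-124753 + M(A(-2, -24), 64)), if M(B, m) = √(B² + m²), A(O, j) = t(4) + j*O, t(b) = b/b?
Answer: √(-124753 + √6497) ≈ 353.09*I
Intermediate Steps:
t(b) = 1
A(O, j) = 1 + O*j (A(O, j) = 1 + j*O = 1 + O*j)
√(-124753 + M(A(-2, -24), 64)) = √(-124753 + √((1 - 2*(-24))² + 64²)) = √(-124753 + √((1 + 48)² + 4096)) = √(-124753 + √(49² + 4096)) = √(-124753 + √(2401 + 4096)) = √(-124753 + √6497)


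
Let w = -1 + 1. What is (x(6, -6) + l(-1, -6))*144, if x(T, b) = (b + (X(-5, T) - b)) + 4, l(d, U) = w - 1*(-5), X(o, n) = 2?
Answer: 1584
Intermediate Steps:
w = 0
l(d, U) = 5 (l(d, U) = 0 - 1*(-5) = 0 + 5 = 5)
x(T, b) = 6 (x(T, b) = (b + (2 - b)) + 4 = 2 + 4 = 6)
(x(6, -6) + l(-1, -6))*144 = (6 + 5)*144 = 11*144 = 1584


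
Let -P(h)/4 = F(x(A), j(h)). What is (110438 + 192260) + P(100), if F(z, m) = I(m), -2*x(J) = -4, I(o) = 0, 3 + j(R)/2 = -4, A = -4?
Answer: 302698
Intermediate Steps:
j(R) = -14 (j(R) = -6 + 2*(-4) = -6 - 8 = -14)
x(J) = 2 (x(J) = -½*(-4) = 2)
F(z, m) = 0
P(h) = 0 (P(h) = -4*0 = 0)
(110438 + 192260) + P(100) = (110438 + 192260) + 0 = 302698 + 0 = 302698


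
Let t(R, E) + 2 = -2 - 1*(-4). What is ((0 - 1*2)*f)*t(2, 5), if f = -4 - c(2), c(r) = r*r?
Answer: 0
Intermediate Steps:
t(R, E) = 0 (t(R, E) = -2 + (-2 - 1*(-4)) = -2 + (-2 + 4) = -2 + 2 = 0)
c(r) = r²
f = -8 (f = -4 - 1*2² = -4 - 1*4 = -4 - 4 = -8)
((0 - 1*2)*f)*t(2, 5) = ((0 - 1*2)*(-8))*0 = ((0 - 2)*(-8))*0 = -2*(-8)*0 = 16*0 = 0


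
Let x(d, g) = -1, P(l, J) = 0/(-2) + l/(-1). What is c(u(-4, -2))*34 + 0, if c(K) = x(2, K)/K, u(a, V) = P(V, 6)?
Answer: -17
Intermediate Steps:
P(l, J) = -l (P(l, J) = 0*(-½) + l*(-1) = 0 - l = -l)
u(a, V) = -V
c(K) = -1/K
c(u(-4, -2))*34 + 0 = -1/((-1*(-2)))*34 + 0 = -1/2*34 + 0 = -1*½*34 + 0 = -½*34 + 0 = -17 + 0 = -17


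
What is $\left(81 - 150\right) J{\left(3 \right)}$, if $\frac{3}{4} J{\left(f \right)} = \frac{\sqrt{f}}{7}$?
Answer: $- \frac{92 \sqrt{3}}{7} \approx -22.764$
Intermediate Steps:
$J{\left(f \right)} = \frac{4 \sqrt{f}}{21}$ ($J{\left(f \right)} = \frac{4 \frac{\sqrt{f}}{7}}{3} = \frac{4 \sqrt{f}}{21}$)
$\left(81 - 150\right) J{\left(3 \right)} = \left(81 - 150\right) \frac{4 \sqrt{3}}{21} = - 69 \frac{4 \sqrt{3}}{21} = - \frac{92 \sqrt{3}}{7}$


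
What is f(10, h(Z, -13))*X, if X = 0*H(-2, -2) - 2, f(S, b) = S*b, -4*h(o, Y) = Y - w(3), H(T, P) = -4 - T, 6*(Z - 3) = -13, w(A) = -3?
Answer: -50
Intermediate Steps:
Z = 5/6 (Z = 3 + (1/6)*(-13) = 3 - 13/6 = 5/6 ≈ 0.83333)
h(o, Y) = -3/4 - Y/4 (h(o, Y) = -(Y - 1*(-3))/4 = -(Y + 3)/4 = -(3 + Y)/4 = -3/4 - Y/4)
X = -2 (X = 0*(-4 - 1*(-2)) - 2 = 0*(-4 + 2) - 2 = 0*(-2) - 2 = 0 - 2 = -2)
f(10, h(Z, -13))*X = (10*(-3/4 - 1/4*(-13)))*(-2) = (10*(-3/4 + 13/4))*(-2) = (10*(5/2))*(-2) = 25*(-2) = -50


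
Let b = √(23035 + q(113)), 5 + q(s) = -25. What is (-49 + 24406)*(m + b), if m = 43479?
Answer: 1059018003 + 24357*√23005 ≈ 1.0627e+9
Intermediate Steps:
q(s) = -30 (q(s) = -5 - 25 = -30)
b = √23005 (b = √(23035 - 30) = √23005 ≈ 151.67)
(-49 + 24406)*(m + b) = (-49 + 24406)*(43479 + √23005) = 24357*(43479 + √23005) = 1059018003 + 24357*√23005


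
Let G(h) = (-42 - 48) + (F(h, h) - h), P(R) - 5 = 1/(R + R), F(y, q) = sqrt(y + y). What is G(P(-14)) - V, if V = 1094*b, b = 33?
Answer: -1013515/28 + sqrt(1946)/14 ≈ -36194.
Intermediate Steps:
F(y, q) = sqrt(2)*sqrt(y) (F(y, q) = sqrt(2*y) = sqrt(2)*sqrt(y))
V = 36102 (V = 1094*33 = 36102)
P(R) = 5 + 1/(2*R) (P(R) = 5 + 1/(R + R) = 5 + 1/(2*R))
G(h) = -90 - h + sqrt(2)*sqrt(h) (G(h) = (-42 - 48) + (sqrt(2)*sqrt(h) - h) = -90 + (-h + sqrt(2)*sqrt(h)) = -90 - h + sqrt(2)*sqrt(h))
G(P(-14)) - V = (-90 - (5 + (1/2)/(-14)) + sqrt(2)*sqrt(5 + (1/2)/(-14))) - 1*36102 = (-90 - (5 + (1/2)*(-1/14)) + sqrt(2)*sqrt(5 + (1/2)*(-1/14))) - 36102 = (-90 - (5 - 1/28) + sqrt(2)*sqrt(5 - 1/28)) - 36102 = (-90 - 1*139/28 + sqrt(2)*sqrt(139/28)) - 36102 = (-90 - 139/28 + sqrt(2)*(sqrt(973)/14)) - 36102 = (-90 - 139/28 + sqrt(1946)/14) - 36102 = (-2659/28 + sqrt(1946)/14) - 36102 = -1013515/28 + sqrt(1946)/14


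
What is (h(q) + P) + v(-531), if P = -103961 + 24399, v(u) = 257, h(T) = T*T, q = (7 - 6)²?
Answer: -79304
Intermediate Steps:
q = 1 (q = 1² = 1)
h(T) = T²
P = -79562
(h(q) + P) + v(-531) = (1² - 79562) + 257 = (1 - 79562) + 257 = -79561 + 257 = -79304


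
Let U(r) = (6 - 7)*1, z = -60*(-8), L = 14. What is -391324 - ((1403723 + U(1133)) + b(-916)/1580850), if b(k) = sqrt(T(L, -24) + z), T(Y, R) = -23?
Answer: -1795046 - sqrt(457)/1580850 ≈ -1.7950e+6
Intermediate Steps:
z = 480
b(k) = sqrt(457) (b(k) = sqrt(-23 + 480) = sqrt(457))
U(r) = -1 (U(r) = -1*1 = -1)
-391324 - ((1403723 + U(1133)) + b(-916)/1580850) = -391324 - ((1403723 - 1) + sqrt(457)/1580850) = -391324 - (1403722 + sqrt(457)*(1/1580850)) = -391324 - (1403722 + sqrt(457)/1580850) = -391324 + (-1403722 - sqrt(457)/1580850) = -1795046 - sqrt(457)/1580850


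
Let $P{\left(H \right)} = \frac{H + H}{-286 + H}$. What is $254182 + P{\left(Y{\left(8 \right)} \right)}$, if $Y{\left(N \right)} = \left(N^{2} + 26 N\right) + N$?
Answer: $\frac{762266}{3} \approx 2.5409 \cdot 10^{5}$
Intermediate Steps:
$Y{\left(N \right)} = N^{2} + 27 N$
$P{\left(H \right)} = \frac{2 H}{-286 + H}$
$254182 + P{\left(Y{\left(8 \right)} \right)} = 254182 + \frac{2 \cdot 8 \left(27 + 8\right)}{-286 + 8 \left(27 + 8\right)} = 254182 + \frac{2 \cdot 8 \cdot 35}{-286 + 8 \cdot 35} = 254182 + 2 \cdot 280 \frac{1}{-286 + 280} = 254182 + 2 \cdot 280 \frac{1}{-6} = 254182 + 2 \cdot 280 \left(- \frac{1}{6}\right) = 254182 - \frac{280}{3} = \frac{762266}{3}$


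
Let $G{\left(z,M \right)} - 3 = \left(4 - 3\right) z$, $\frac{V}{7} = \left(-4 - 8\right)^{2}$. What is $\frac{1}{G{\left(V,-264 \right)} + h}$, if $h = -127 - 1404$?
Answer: $- \frac{1}{520} \approx -0.0019231$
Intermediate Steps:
$V = 1008$ ($V = 7 \left(-4 - 8\right)^{2} = 7 \left(-12\right)^{2} = 7 \cdot 144 = 1008$)
$G{\left(z,M \right)} = 3 + z$ ($G{\left(z,M \right)} = 3 + \left(4 - 3\right) z = 3 + 1 z = 3 + z$)
$h = -1531$ ($h = -127 - 1404 = -1531$)
$\frac{1}{G{\left(V,-264 \right)} + h} = \frac{1}{\left(3 + 1008\right) - 1531} = \frac{1}{1011 - 1531} = \frac{1}{-520} = - \frac{1}{520}$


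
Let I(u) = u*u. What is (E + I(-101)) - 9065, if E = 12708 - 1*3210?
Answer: 10634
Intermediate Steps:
E = 9498 (E = 12708 - 3210 = 9498)
I(u) = u**2
(E + I(-101)) - 9065 = (9498 + (-101)**2) - 9065 = (9498 + 10201) - 9065 = 19699 - 9065 = 10634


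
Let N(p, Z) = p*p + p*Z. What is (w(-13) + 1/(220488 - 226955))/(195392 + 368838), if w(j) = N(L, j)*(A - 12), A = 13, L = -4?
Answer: 87951/729775082 ≈ 0.00012052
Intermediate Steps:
N(p, Z) = p² + Z*p
w(j) = 16 - 4*j (w(j) = (-4*(j - 4))*(13 - 12) = -4*(-4 + j)*1 = (16 - 4*j)*1 = 16 - 4*j)
(w(-13) + 1/(220488 - 226955))/(195392 + 368838) = ((16 - 4*(-13)) + 1/(220488 - 226955))/(195392 + 368838) = ((16 + 52) + 1/(-6467))/564230 = (68 - 1/6467)*(1/564230) = (439755/6467)*(1/564230) = 87951/729775082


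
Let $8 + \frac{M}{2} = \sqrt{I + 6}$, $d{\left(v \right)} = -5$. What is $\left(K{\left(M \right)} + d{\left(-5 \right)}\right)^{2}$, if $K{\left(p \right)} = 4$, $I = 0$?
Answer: $1$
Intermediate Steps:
$M = -16 + 2 \sqrt{6}$ ($M = -16 + 2 \sqrt{0 + 6} = -16 + 2 \sqrt{6} \approx -11.101$)
$\left(K{\left(M \right)} + d{\left(-5 \right)}\right)^{2} = \left(4 - 5\right)^{2} = \left(-1\right)^{2} = 1$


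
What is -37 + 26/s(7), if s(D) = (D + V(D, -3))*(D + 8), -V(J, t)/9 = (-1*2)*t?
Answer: -26111/705 ≈ -37.037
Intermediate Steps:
V(J, t) = 18*t (V(J, t) = -9*(-1*2)*t = -(-18)*t = 18*t)
s(D) = (-54 + D)*(8 + D) (s(D) = (D + 18*(-3))*(D + 8) = (D - 54)*(8 + D) = (-54 + D)*(8 + D))
-37 + 26/s(7) = -37 + 26/(-432 + 7**2 - 46*7) = -37 + 26/(-432 + 49 - 322) = -37 + 26/(-705) = -37 - 1/705*26 = -37 - 26/705 = -26111/705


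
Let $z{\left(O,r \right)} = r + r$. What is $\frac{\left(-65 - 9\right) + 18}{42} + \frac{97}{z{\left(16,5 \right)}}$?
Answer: $\frac{251}{30} \approx 8.3667$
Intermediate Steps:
$z{\left(O,r \right)} = 2 r$
$\frac{\left(-65 - 9\right) + 18}{42} + \frac{97}{z{\left(16,5 \right)}} = \frac{\left(-65 - 9\right) + 18}{42} + \frac{97}{2 \cdot 5} = \left(-74 + 18\right) \frac{1}{42} + \frac{97}{10} = \left(-56\right) \frac{1}{42} + 97 \cdot \frac{1}{10} = - \frac{4}{3} + \frac{97}{10} = \frac{251}{30}$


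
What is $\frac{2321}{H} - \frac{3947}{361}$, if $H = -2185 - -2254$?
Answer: $\frac{565538}{24909} \approx 22.704$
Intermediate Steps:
$H = 69$ ($H = -2185 + 2254 = 69$)
$\frac{2321}{H} - \frac{3947}{361} = \frac{2321}{69} - \frac{3947}{361} = \frac{565538}{24909}$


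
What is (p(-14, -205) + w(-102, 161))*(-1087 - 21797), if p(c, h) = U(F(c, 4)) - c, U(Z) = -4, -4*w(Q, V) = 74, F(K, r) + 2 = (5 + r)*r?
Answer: 194514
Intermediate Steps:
F(K, r) = -2 + r*(5 + r) (F(K, r) = -2 + (5 + r)*r = -2 + r*(5 + r))
w(Q, V) = -37/2 (w(Q, V) = -1/4*74 = -37/2)
p(c, h) = -4 - c
(p(-14, -205) + w(-102, 161))*(-1087 - 21797) = ((-4 - 1*(-14)) - 37/2)*(-1087 - 21797) = ((-4 + 14) - 37/2)*(-22884) = (10 - 37/2)*(-22884) = -17/2*(-22884) = 194514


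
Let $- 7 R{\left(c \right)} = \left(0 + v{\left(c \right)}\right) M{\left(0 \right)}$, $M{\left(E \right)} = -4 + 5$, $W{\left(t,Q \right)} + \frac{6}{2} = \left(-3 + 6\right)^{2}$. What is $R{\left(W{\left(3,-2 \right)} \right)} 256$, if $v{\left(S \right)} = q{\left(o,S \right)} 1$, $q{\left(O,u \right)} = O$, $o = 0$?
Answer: $0$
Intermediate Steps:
$W{\left(t,Q \right)} = 6$ ($W{\left(t,Q \right)} = -3 + \left(-3 + 6\right)^{2} = -3 + 3^{2} = -3 + 9 = 6$)
$M{\left(E \right)} = 1$
$v{\left(S \right)} = 0$ ($v{\left(S \right)} = 0 \cdot 1 = 0$)
$R{\left(c \right)} = 0$ ($R{\left(c \right)} = - \frac{\left(0 + 0\right) 1}{7} = - \frac{0 \cdot 1}{7} = \left(- \frac{1}{7}\right) 0 = 0$)
$R{\left(W{\left(3,-2 \right)} \right)} 256 = 0 \cdot 256 = 0$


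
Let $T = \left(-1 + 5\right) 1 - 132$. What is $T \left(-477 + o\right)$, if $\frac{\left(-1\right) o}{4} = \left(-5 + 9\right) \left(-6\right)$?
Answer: $48768$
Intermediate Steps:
$o = 96$ ($o = - 4 \left(-5 + 9\right) \left(-6\right) = - 4 \cdot 4 \left(-6\right) = \left(-4\right) \left(-24\right) = 96$)
$T = -128$ ($T = 4 \cdot 1 - 132 = 4 - 132 = -128$)
$T \left(-477 + o\right) = - 128 \left(-477 + 96\right) = \left(-128\right) \left(-381\right) = 48768$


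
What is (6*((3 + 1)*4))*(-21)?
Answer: -2016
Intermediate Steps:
(6*((3 + 1)*4))*(-21) = (6*(4*4))*(-21) = (6*16)*(-21) = 96*(-21) = -2016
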